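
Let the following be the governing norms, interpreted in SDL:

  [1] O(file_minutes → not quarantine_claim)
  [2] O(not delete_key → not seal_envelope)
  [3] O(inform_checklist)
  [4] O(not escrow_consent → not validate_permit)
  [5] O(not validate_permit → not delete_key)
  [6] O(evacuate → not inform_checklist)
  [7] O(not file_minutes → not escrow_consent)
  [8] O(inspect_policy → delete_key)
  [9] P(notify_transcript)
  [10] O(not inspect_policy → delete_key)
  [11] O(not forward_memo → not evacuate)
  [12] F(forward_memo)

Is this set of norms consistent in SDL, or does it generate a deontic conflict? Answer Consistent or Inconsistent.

Premise 6 is O(evacuate → not inform_checklist), but O(evacuate) is not derivable from the premises, so it does not yield O(not inform_checklist).
So O(not inform_checklist) is not derivable, and the apparent clash with O(inform_checklist) does not arise.
A world satisfying every obligation exists (e.g. delete_key=true, escrow_consent=true, evacuate=false, file_minutes=true, forward_memo=false, inform_checklist=true, inspect_policy=false, notify_transcript=false, quarantine_claim=false, seal_envelope=false, validate_permit=true); no atom is both obligatory and forbidden, so the set is consistent.

Consistent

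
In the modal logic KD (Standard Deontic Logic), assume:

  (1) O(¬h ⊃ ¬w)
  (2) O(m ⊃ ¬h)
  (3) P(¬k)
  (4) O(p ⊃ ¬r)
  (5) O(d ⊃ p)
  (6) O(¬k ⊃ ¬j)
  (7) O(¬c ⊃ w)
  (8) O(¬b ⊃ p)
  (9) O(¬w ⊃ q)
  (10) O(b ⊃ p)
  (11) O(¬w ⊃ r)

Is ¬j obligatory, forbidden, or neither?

Neither

Premise 6 is O(¬k ⊃ ¬j), but O(¬k) is not derivable from the premises (the permission P(¬k) asserts only ¬O(k), not O(¬k)), so it does not yield O(¬j).
No premise or chain of K-axiom applications forces O(¬j), and none forces O(j). So ¬j is neither obligatory nor forbidden under these norms.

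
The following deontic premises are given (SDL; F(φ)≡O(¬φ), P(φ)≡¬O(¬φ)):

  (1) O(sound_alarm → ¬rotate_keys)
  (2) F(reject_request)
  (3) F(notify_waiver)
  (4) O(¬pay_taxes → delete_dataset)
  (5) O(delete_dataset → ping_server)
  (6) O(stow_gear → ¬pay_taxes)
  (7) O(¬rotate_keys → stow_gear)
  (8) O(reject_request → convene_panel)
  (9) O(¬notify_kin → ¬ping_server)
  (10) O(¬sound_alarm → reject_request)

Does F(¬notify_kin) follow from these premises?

Yes

Premise 2 is F(reject_request), i.e. O(¬reject_request).
The contrapositive of premise 10 (O(¬sound_alarm → reject_request)) is O(¬reject_request → sound_alarm), and O(¬reject_request) is already established, so O(sound_alarm).
Premise 1 is O(sound_alarm → ¬rotate_keys); since O(sound_alarm), deontic closure gives O(¬rotate_keys).
With premise 7, O(¬rotate_keys → stow_gear), the K-axiom yields O(stow_gear).
Premise 6 is O(stow_gear → ¬pay_taxes); since O(stow_gear), deontic closure gives O(¬pay_taxes).
Applying K to premise 4 (O(¬pay_taxes → delete_dataset)) and O(¬pay_taxes) yields O(delete_dataset).
With premise 5, O(delete_dataset → ping_server), the K-axiom yields O(ping_server).
Premise 9, O(¬notify_kin → ¬ping_server), contraposes to O(ping_server → notify_kin); with O(ping_server) we get O(notify_kin).
Premises 3, 8 do not contribute to this derivation.
So O(notify_kin) holds, i.e. F(¬notify_kin). The claim follows.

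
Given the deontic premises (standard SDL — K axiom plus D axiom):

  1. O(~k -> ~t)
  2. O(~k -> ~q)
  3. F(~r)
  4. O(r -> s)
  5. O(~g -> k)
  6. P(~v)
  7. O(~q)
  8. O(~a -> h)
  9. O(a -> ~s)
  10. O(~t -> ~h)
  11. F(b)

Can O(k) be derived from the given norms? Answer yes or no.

Yes

F(~r) at premise 3 means O(r).
With premise 4, O(r -> s), the K-axiom yields O(s).
Premise 9, O(a -> ~s), contraposes to O(s -> ~a); with O(s) we get O(~a).
Applying K to premise 8 (O(~a -> h)) and O(~a) yields O(h).
Premise 10, O(~t -> ~h), contraposes to O(h -> t); with O(h) we get O(t).
Premise 1 is O(~k -> ~t); contrapositively O(t -> k). Since O(t) holds, K gives O(k).
Premises 2, 5, 6, 7, 11 do not contribute to this derivation.
So O(k) follows.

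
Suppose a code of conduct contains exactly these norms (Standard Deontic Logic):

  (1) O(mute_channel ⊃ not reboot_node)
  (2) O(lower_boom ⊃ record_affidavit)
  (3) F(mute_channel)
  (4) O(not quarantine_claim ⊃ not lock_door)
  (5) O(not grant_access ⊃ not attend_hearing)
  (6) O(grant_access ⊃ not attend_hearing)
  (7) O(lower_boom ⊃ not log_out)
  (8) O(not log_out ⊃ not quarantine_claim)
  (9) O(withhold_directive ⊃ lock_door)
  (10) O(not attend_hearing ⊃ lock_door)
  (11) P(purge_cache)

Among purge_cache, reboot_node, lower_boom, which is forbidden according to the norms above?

lower_boom

Premises 6 and 5 are O(grant_access ⊃ not attend_hearing) and O(not grant_access ⊃ not attend_hearing); every ideal world satisfies grant_access or not grant_access, so in either case not attend_hearing holds — hence O(not attend_hearing).
From O(not attend_hearing) and premise 10, O(not attend_hearing ⊃ lock_door), we obtain O(lock_door).
Premise 4 is O(not quarantine_claim ⊃ not lock_door); contrapositively O(lock_door ⊃ quarantine_claim). Since O(lock_door) holds, K gives O(quarantine_claim).
Premise 8 is O(not log_out ⊃ not quarantine_claim); contrapositively O(quarantine_claim ⊃ log_out). Since O(quarantine_claim) holds, K gives O(log_out).
Premise 7 is O(lower_boom ⊃ not log_out); contrapositively O(log_out ⊃ not lower_boom). Since O(log_out) holds, K gives O(not lower_boom).
So O(not lower_boom) holds, i.e. lower_boom is forbidden. None of the other listed options is forbidden under the premises.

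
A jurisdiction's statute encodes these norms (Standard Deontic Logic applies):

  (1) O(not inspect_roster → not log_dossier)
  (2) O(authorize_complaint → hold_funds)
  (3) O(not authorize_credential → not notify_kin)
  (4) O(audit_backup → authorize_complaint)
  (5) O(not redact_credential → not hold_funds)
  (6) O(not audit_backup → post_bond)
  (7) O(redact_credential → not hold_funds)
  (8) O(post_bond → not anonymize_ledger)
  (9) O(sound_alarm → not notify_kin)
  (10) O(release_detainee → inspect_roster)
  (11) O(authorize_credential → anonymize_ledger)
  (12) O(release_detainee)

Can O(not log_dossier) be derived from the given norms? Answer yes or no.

Premise 1 is O(not inspect_roster → not log_dossier), but O(not inspect_roster) is not derivable from the premises, so it does not yield O(not log_dossier).
No other premise forces O(not log_dossier). An ideal world satisfying every premise can still have not log_dossier false, so O(not log_dossier) is not derivable.

No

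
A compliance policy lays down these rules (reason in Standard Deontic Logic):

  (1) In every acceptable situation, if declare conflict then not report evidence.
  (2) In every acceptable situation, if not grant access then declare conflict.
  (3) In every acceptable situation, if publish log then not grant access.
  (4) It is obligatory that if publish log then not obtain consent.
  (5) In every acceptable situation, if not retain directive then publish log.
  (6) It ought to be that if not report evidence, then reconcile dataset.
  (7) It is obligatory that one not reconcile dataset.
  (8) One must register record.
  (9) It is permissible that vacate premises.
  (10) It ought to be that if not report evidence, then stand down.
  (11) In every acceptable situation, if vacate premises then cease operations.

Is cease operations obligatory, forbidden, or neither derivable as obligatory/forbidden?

Premise 11 is O(vacate_premises → cease_operations), but O(vacate_premises) is not derivable from the premises (the permission P(vacate_premises) asserts only ¬O(¬vacate_premises), not O(vacate_premises)), so it does not yield O(cease_operations).
No premise or chain of K-axiom applications forces O(cease_operations), and none forces O(¬cease_operations). So cease_operations is neither obligatory nor forbidden under these norms.

Neither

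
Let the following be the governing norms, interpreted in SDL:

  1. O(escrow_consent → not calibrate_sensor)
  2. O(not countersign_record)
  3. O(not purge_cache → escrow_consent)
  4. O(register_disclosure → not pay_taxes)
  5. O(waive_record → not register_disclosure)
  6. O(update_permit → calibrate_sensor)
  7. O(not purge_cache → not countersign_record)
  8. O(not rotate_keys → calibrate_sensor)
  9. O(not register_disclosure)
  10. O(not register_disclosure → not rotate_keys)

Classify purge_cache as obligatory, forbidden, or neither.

Premise 9 gives O(not register_disclosure).
Applying K to premise 10 (O(not register_disclosure → not rotate_keys)) and O(not register_disclosure) yields O(not rotate_keys).
With premise 8, O(not rotate_keys → calibrate_sensor), the K-axiom yields O(calibrate_sensor).
The contrapositive of premise 1 (O(escrow_consent → not calibrate_sensor)) is O(calibrate_sensor → not escrow_consent), and O(calibrate_sensor) is already established, so O(not escrow_consent).
Premise 3, O(not purge_cache → escrow_consent), contraposes to O(not escrow_consent → purge_cache); with O(not escrow_consent) we get O(purge_cache).
Premises 2, 4, 5, 6, 7 do not contribute to this derivation.
Hence purge_cache is obligatory.

Obligatory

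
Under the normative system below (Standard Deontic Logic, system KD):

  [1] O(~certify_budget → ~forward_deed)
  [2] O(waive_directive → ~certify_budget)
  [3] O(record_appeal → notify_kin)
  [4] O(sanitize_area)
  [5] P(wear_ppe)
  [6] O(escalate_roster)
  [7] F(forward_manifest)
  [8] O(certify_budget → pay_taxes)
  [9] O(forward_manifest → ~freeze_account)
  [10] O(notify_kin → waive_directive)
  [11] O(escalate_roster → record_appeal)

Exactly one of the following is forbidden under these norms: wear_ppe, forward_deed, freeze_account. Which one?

Premise 6 states O(escalate_roster) outright.
With premise 11, O(escalate_roster → record_appeal), the K-axiom yields O(record_appeal).
Applying K to premise 3 (O(record_appeal → notify_kin)) and O(record_appeal) yields O(notify_kin).
Applying K to premise 10 (O(notify_kin → waive_directive)) and O(notify_kin) yields O(waive_directive).
With premise 2, O(waive_directive → ~certify_budget), the K-axiom yields O(~certify_budget).
Premise 1 is O(~certify_budget → ~forward_deed); since O(~certify_budget), deontic closure gives O(~forward_deed).
So O(~forward_deed) holds, i.e. forward_deed is forbidden. None of the other listed options is forbidden under the premises.

forward_deed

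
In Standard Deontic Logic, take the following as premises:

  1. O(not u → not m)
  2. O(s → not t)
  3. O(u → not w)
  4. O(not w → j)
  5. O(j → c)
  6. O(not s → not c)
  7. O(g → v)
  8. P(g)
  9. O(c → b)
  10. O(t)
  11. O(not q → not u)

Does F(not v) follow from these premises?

Premise 7 is O(g → v), but O(g) is not derivable from the premises (the permission P(g) asserts only not O(not g), not O(g)), so it does not yield O(v).
No other premise forces O(v). An ideal world satisfying every premise can still have not v true, so F(not v) is not derivable.

No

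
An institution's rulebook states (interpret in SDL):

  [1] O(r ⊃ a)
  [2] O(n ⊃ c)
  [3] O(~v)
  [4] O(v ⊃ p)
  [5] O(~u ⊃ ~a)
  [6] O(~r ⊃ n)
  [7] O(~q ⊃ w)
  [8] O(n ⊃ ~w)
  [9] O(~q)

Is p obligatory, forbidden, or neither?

Premise 4 is O(v ⊃ p), but O(v) is not derivable from the premises, so it does not yield O(p).
No premise or chain of K-axiom applications forces O(p), and none forces O(~p). So p is neither obligatory nor forbidden under these norms.

Neither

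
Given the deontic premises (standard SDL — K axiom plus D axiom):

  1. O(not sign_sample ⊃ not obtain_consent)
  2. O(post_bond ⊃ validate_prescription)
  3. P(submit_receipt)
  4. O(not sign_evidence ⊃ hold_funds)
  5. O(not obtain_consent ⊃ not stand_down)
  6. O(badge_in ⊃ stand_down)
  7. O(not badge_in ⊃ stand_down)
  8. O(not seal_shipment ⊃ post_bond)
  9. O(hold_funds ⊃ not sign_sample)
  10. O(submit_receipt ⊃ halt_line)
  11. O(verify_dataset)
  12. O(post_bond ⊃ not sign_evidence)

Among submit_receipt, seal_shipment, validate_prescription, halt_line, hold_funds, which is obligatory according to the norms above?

By case analysis on not badge_in: premise 7 gives O(not badge_in ⊃ stand_down) and premise 6 gives O(badge_in ⊃ stand_down), so O(stand_down) either way.
The contrapositive of premise 5 (O(not obtain_consent ⊃ not stand_down)) is O(stand_down ⊃ obtain_consent), and O(stand_down) is already established, so O(obtain_consent).
Premise 1, O(not sign_sample ⊃ not obtain_consent), contraposes to O(obtain_consent ⊃ sign_sample); with O(obtain_consent) we get O(sign_sample).
The contrapositive of premise 9 (O(hold_funds ⊃ not sign_sample)) is O(sign_sample ⊃ not hold_funds), and O(sign_sample) is already established, so O(not hold_funds).
Premise 4 is O(not sign_evidence ⊃ hold_funds); contrapositively O(not hold_funds ⊃ sign_evidence). Since O(not hold_funds) holds, K gives O(sign_evidence).
Premise 12 is O(post_bond ⊃ not sign_evidence); contrapositively O(sign_evidence ⊃ not post_bond). Since O(sign_evidence) holds, K gives O(not post_bond).
The contrapositive of premise 8 (O(not seal_shipment ⊃ post_bond)) is O(not post_bond ⊃ seal_shipment), and O(not post_bond) is already established, so O(seal_shipment).
So O(seal_shipment) holds — seal_shipment is obligatory. None of the other listed options is made obligatory by any chain of premises.

seal_shipment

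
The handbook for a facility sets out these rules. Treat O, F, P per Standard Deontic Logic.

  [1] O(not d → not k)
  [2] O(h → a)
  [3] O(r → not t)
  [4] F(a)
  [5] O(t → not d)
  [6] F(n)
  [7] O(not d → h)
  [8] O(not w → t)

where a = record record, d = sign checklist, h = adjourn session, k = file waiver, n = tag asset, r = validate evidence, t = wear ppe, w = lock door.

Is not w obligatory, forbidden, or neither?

Forbidden

Premise 4 is F(a), i.e. O(not a).
Premise 2, O(h → a), contraposes to O(not a → not h); with O(not a) we get O(not h).
The contrapositive of premise 7 (O(not d → h)) is O(not h → d), and O(not h) is already established, so O(d).
The contrapositive of premise 5 (O(t → not d)) is O(d → not t), and O(d) is already established, so O(not t).
Premise 8, O(not w → t), contraposes to O(not t → w); with O(not t) we get O(w).
Premises 1, 3, 6 do not contribute to this derivation.
Thus O(w), which is F(not w): not w is forbidden.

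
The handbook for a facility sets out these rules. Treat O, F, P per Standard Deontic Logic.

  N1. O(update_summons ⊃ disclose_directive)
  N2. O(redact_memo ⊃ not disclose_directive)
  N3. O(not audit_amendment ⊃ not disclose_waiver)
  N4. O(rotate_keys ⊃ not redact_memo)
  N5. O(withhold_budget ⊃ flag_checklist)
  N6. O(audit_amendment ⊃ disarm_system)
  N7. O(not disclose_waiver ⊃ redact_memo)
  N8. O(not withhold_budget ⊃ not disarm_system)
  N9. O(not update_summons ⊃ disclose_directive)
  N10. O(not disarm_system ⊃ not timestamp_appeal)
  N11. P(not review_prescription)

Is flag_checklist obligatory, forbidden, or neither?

Premises 1 and 9 are O(update_summons ⊃ disclose_directive) and O(not update_summons ⊃ disclose_directive); every ideal world satisfies update_summons or not update_summons, so in either case disclose_directive holds — hence O(disclose_directive).
The contrapositive of premise 2 (O(redact_memo ⊃ not disclose_directive)) is O(disclose_directive ⊃ not redact_memo), and O(disclose_directive) is already established, so O(not redact_memo).
Premise 7 is O(not disclose_waiver ⊃ redact_memo); contrapositively O(not redact_memo ⊃ disclose_waiver). Since O(not redact_memo) holds, K gives O(disclose_waiver).
Premise 3, O(not audit_amendment ⊃ not disclose_waiver), contraposes to O(disclose_waiver ⊃ audit_amendment); with O(disclose_waiver) we get O(audit_amendment).
Applying K to premise 6 (O(audit_amendment ⊃ disarm_system)) and O(audit_amendment) yields O(disarm_system).
Premise 8 is O(not withhold_budget ⊃ not disarm_system); contrapositively O(disarm_system ⊃ withhold_budget). Since O(disarm_system) holds, K gives O(withhold_budget).
Applying K to premise 5 (O(withhold_budget ⊃ flag_checklist)) and O(withhold_budget) yields O(flag_checklist).
Premises 4, 10, 11 do not contribute to this derivation.
Hence flag_checklist is obligatory.

Obligatory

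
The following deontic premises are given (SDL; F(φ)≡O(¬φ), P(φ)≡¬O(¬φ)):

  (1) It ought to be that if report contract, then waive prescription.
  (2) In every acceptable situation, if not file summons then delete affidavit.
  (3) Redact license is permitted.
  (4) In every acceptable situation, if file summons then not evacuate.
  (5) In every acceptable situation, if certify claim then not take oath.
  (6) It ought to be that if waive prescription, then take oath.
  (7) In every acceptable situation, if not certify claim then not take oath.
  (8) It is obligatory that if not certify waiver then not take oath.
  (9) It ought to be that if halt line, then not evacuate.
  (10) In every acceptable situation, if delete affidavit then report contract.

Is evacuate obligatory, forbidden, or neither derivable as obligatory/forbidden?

Forbidden

Premises 5 and 7 are O(certify_claim → ¬take_oath) and O(¬certify_claim → ¬take_oath); every ideal world satisfies certify_claim or ¬certify_claim, so in either case ¬take_oath holds — hence O(¬take_oath).
The contrapositive of premise 6 (O(waive_prescription → take_oath)) is O(¬take_oath → ¬waive_prescription), and O(¬take_oath) is already established, so O(¬waive_prescription).
Premise 1, O(report_contract → waive_prescription), contraposes to O(¬waive_prescription → ¬report_contract); with O(¬waive_prescription) we get O(¬report_contract).
Premise 10 is O(delete_affidavit → report_contract); contrapositively O(¬report_contract → ¬delete_affidavit). Since O(¬report_contract) holds, K gives O(¬delete_affidavit).
Premise 2 is O(¬file_summons → delete_affidavit); contrapositively O(¬delete_affidavit → file_summons). Since O(¬delete_affidavit) holds, K gives O(file_summons).
From O(file_summons) and premise 4, O(file_summons → ¬evacuate), we obtain O(¬evacuate).
Premises 3, 8, 9 do not contribute to this derivation.
Thus O(¬evacuate), which is F(evacuate): evacuate is forbidden.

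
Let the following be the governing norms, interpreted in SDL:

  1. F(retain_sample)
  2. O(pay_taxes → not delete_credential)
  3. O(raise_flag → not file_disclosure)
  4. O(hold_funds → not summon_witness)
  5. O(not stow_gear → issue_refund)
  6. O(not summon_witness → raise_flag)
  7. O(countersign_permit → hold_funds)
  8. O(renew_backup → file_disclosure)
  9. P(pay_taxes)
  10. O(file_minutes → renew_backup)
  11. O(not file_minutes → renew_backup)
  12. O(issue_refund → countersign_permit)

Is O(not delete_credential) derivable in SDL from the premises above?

No

Premise 2 is O(pay_taxes → not delete_credential), but O(pay_taxes) is not derivable from the premises (the permission P(pay_taxes) asserts only not O(not pay_taxes), not O(pay_taxes)), so it does not yield O(not delete_credential).
No other premise forces O(not delete_credential). An ideal world satisfying every premise can still have not delete_credential false, so O(not delete_credential) is not derivable.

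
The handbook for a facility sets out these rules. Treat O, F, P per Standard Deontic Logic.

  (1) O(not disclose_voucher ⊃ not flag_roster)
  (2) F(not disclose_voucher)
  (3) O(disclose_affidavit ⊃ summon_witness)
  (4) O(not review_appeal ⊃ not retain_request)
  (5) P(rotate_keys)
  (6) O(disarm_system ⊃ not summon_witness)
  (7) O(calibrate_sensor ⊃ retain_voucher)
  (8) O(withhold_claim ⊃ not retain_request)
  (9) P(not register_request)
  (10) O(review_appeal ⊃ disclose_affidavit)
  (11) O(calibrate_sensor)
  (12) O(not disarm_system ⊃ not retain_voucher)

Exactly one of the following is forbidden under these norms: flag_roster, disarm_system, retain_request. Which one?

From premise 11 we have O(calibrate_sensor).
With premise 7, O(calibrate_sensor ⊃ retain_voucher), the K-axiom yields O(retain_voucher).
The contrapositive of premise 12 (O(not disarm_system ⊃ not retain_voucher)) is O(retain_voucher ⊃ disarm_system), and O(retain_voucher) is already established, so O(disarm_system).
Applying K to premise 6 (O(disarm_system ⊃ not summon_witness)) and O(disarm_system) yields O(not summon_witness).
Premise 3, O(disclose_affidavit ⊃ summon_witness), contraposes to O(not summon_witness ⊃ not disclose_affidavit); with O(not summon_witness) we get O(not disclose_affidavit).
Premise 10 is O(review_appeal ⊃ disclose_affidavit); contrapositively O(not disclose_affidavit ⊃ not review_appeal). Since O(not disclose_affidavit) holds, K gives O(not review_appeal).
From O(not review_appeal) and premise 4, O(not review_appeal ⊃ not retain_request), we obtain O(not retain_request).
So O(not retain_request) holds, i.e. retain_request is forbidden. None of the other listed options is forbidden under the premises.

retain_request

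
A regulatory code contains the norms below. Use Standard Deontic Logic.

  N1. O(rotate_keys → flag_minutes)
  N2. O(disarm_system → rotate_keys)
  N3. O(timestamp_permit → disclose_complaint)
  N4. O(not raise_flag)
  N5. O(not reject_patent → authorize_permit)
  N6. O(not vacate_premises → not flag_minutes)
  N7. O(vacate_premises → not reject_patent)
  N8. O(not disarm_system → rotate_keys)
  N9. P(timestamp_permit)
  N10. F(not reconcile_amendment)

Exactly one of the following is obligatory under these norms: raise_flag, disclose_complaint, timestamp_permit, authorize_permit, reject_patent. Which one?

authorize_permit

Premises 2 and 8 are O(disarm_system → rotate_keys) and O(not disarm_system → rotate_keys); every ideal world satisfies disarm_system or not disarm_system, so in either case rotate_keys holds — hence O(rotate_keys).
Applying K to premise 1 (O(rotate_keys → flag_minutes)) and O(rotate_keys) yields O(flag_minutes).
The contrapositive of premise 6 (O(not vacate_premises → not flag_minutes)) is O(flag_minutes → vacate_premises), and O(flag_minutes) is already established, so O(vacate_premises).
Premise 7 is O(vacate_premises → not reject_patent); since O(vacate_premises), deontic closure gives O(not reject_patent).
From O(not reject_patent) and premise 5, O(not reject_patent → authorize_permit), we obtain O(authorize_permit).
So O(authorize_permit) holds — authorize_permit is obligatory. None of the other listed options is made obligatory by any chain of premises.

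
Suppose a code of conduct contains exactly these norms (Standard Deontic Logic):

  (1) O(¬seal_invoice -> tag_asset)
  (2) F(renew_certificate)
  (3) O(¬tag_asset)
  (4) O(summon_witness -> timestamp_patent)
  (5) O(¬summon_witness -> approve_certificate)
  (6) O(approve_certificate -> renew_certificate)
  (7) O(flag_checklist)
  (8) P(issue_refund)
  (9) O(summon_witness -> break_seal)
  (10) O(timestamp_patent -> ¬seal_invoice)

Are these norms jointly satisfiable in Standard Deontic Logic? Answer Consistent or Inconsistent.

Premise 3 gives O(¬tag_asset).
Premise 1, O(¬seal_invoice -> tag_asset), contraposes to O(¬tag_asset -> seal_invoice); with O(¬tag_asset) we get O(seal_invoice).
Premise 10, O(timestamp_patent -> ¬seal_invoice), contraposes to O(seal_invoice -> ¬timestamp_patent); with O(seal_invoice) we get O(¬timestamp_patent).
The contrapositive of premise 4 (O(summon_witness -> timestamp_patent)) is O(¬timestamp_patent -> ¬summon_witness), and O(¬timestamp_patent) is already established, so O(¬summon_witness).
From O(¬summon_witness) and premise 5, O(¬summon_witness -> approve_certificate), we obtain O(approve_certificate).
From O(approve_certificate) and premise 6, O(approve_certificate -> renew_certificate), we obtain O(renew_certificate).
However, F(renew_certificate) at premise 2 amounts to O(¬renew_certificate).
We now have both O(renew_certificate) and O(¬renew_certificate) — renew_certificate is simultaneously obligatory and forbidden, violating the D-axiom.

Inconsistent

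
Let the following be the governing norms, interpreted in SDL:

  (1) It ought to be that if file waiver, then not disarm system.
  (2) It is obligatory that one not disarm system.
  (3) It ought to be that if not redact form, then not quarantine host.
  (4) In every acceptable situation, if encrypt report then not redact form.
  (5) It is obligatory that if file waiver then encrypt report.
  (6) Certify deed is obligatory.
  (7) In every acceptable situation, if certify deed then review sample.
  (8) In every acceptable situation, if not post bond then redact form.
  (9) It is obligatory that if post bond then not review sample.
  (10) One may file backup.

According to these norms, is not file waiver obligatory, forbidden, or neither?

From premise 6 we have O(certify_deed).
From O(certify_deed) and premise 7, O(certify_deed → review_sample), we obtain O(review_sample).
Premise 9 is O(post_bond → ¬review_sample); contrapositively O(review_sample → ¬post_bond). Since O(review_sample) holds, K gives O(¬post_bond).
Premise 8 is O(¬post_bond → redact_form); since O(¬post_bond), deontic closure gives O(redact_form).
Premise 4 is O(encrypt_report → ¬redact_form); contrapositively O(redact_form → ¬encrypt_report). Since O(redact_form) holds, K gives O(¬encrypt_report).
Premise 5, O(file_waiver → encrypt_report), contraposes to O(¬encrypt_report → ¬file_waiver); with O(¬encrypt_report) we get O(¬file_waiver).
Premises 1, 2, 3, 10 do not contribute to this derivation.
Hence ¬file_waiver is obligatory.

Obligatory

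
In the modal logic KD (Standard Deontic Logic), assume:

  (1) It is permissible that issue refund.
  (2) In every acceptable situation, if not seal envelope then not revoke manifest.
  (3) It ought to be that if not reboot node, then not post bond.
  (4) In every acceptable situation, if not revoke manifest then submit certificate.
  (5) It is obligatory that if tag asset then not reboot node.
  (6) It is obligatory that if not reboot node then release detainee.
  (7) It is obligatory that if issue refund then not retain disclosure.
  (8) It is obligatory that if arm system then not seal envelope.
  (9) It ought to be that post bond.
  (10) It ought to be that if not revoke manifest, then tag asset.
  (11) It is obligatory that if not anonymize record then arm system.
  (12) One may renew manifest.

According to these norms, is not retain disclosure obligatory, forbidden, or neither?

Neither

Premise 7 is O(issue_refund → ¬retain_disclosure), but O(issue_refund) is not derivable from the premises (the permission P(issue_refund) asserts only ¬O(¬issue_refund), not O(issue_refund)), so it does not yield O(¬retain_disclosure).
No premise or chain of K-axiom applications forces O(¬retain_disclosure), and none forces O(retain_disclosure). So ¬retain_disclosure is neither obligatory nor forbidden under these norms.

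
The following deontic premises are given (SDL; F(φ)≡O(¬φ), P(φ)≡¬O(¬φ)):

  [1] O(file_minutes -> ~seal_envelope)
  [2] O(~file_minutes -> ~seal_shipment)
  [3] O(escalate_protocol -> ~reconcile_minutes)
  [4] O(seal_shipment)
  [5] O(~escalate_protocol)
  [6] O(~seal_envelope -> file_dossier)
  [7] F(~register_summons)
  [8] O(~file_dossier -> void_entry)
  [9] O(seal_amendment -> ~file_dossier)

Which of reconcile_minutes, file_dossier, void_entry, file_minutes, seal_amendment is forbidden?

seal_amendment

From premise 4 we have O(seal_shipment).
Premise 2 is O(~file_minutes -> ~seal_shipment); contrapositively O(seal_shipment -> file_minutes). Since O(seal_shipment) holds, K gives O(file_minutes).
With premise 1, O(file_minutes -> ~seal_envelope), the K-axiom yields O(~seal_envelope).
Premise 6 is O(~seal_envelope -> file_dossier); since O(~seal_envelope), deontic closure gives O(file_dossier).
The contrapositive of premise 9 (O(seal_amendment -> ~file_dossier)) is O(file_dossier -> ~seal_amendment), and O(file_dossier) is already established, so O(~seal_amendment).
So O(~seal_amendment) holds, i.e. seal_amendment is forbidden. None of the other listed options is forbidden under the premises.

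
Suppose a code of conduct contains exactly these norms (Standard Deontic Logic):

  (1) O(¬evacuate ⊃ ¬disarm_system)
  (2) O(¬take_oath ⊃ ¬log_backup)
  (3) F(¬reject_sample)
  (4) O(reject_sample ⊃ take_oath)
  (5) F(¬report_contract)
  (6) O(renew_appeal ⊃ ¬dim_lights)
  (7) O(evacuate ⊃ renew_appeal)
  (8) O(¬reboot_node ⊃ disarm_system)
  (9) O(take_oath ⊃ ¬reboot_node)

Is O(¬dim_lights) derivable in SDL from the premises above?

F(¬reject_sample) at premise 3 means O(reject_sample).
Applying K to premise 4 (O(reject_sample ⊃ take_oath)) and O(reject_sample) yields O(take_oath).
Applying K to premise 9 (O(take_oath ⊃ ¬reboot_node)) and O(take_oath) yields O(¬reboot_node).
Applying K to premise 8 (O(¬reboot_node ⊃ disarm_system)) and O(¬reboot_node) yields O(disarm_system).
The contrapositive of premise 1 (O(¬evacuate ⊃ ¬disarm_system)) is O(disarm_system ⊃ evacuate), and O(disarm_system) is already established, so O(evacuate).
Applying K to premise 7 (O(evacuate ⊃ renew_appeal)) and O(evacuate) yields O(renew_appeal).
From O(renew_appeal) and premise 6, O(renew_appeal ⊃ ¬dim_lights), we obtain O(¬dim_lights).
Premises 2, 5 do not contribute to this derivation.
So O(¬dim_lights) follows.

Yes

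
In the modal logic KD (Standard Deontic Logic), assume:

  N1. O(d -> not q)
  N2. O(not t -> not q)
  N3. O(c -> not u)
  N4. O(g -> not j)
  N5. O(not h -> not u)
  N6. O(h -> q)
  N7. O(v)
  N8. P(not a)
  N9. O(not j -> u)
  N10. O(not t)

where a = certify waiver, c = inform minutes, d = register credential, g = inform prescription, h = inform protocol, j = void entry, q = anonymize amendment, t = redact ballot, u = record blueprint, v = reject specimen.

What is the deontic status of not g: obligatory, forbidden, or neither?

Obligatory

From premise 10 we have O(not t).
With premise 2, O(not t -> not q), the K-axiom yields O(not q).
The contrapositive of premise 6 (O(h -> q)) is O(not q -> not h), and O(not q) is already established, so O(not h).
Applying K to premise 5 (O(not h -> not u)) and O(not h) yields O(not u).
The contrapositive of premise 9 (O(not j -> u)) is O(not u -> j), and O(not u) is already established, so O(j).
The contrapositive of premise 4 (O(g -> not j)) is O(j -> not g), and O(j) is already established, so O(not g).
Premises 1, 3, 7, 8 do not contribute to this derivation.
Hence not g is obligatory.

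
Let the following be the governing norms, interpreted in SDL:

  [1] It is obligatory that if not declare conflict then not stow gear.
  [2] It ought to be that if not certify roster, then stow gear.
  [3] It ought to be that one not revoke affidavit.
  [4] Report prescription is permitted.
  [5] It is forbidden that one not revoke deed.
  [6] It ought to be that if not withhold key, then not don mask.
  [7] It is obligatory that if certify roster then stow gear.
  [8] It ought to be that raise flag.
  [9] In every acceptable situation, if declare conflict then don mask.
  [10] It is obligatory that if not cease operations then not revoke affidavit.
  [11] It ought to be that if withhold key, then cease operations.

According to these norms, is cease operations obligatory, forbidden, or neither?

Obligatory

Premises 7 and 2 are O(certify_roster → stow_gear) and O(¬certify_roster → stow_gear); every ideal world satisfies certify_roster or ¬certify_roster, so in either case stow_gear holds — hence O(stow_gear).
Premise 1 is O(¬declare_conflict → ¬stow_gear); contrapositively O(stow_gear → declare_conflict). Since O(stow_gear) holds, K gives O(declare_conflict).
Applying K to premise 9 (O(declare_conflict → don_mask)) and O(declare_conflict) yields O(don_mask).
Premise 6 is O(¬withhold_key → ¬don_mask); contrapositively O(don_mask → withhold_key). Since O(don_mask) holds, K gives O(withhold_key).
Applying K to premise 11 (O(withhold_key → cease_operations)) and O(withhold_key) yields O(cease_operations).
Premises 3, 4, 5, 8, 10 do not contribute to this derivation.
Hence cease_operations is obligatory.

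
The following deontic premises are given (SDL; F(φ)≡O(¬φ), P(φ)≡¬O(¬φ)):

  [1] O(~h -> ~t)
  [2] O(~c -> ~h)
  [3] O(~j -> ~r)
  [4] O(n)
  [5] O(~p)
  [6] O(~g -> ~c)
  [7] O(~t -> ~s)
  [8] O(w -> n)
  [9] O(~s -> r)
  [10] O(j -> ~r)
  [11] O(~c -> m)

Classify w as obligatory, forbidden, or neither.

Neither

Premise 8 is O(w -> n); even if O(n) held, inferring O(w) would be affirming the consequent — invalid.
No premise or chain of K-axiom applications forces O(w), and none forces O(~w). So w is neither obligatory nor forbidden under these norms.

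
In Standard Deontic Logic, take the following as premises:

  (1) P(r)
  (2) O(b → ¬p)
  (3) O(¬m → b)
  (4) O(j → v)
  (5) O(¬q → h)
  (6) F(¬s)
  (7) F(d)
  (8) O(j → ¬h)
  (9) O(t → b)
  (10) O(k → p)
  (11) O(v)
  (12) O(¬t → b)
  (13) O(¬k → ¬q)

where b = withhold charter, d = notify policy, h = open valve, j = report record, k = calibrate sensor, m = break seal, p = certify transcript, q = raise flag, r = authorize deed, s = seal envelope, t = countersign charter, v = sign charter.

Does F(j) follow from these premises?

Yes

Premises 9 and 12 are O(t → b) and O(¬t → b); every ideal world satisfies t or ¬t, so in either case b holds — hence O(b).
With premise 2, O(b → ¬p), the K-axiom yields O(¬p).
Premise 10 is O(k → p); contrapositively O(¬p → ¬k). Since O(¬p) holds, K gives O(¬k).
With premise 13, O(¬k → ¬q), the K-axiom yields O(¬q).
With premise 5, O(¬q → h), the K-axiom yields O(h).
Premise 8, O(j → ¬h), contraposes to O(h → ¬j); with O(h) we get O(¬j).
Premises 1, 3, 4, 6, 7, 11 do not contribute to this derivation.
So O(¬j) holds, i.e. F(j). The claim follows.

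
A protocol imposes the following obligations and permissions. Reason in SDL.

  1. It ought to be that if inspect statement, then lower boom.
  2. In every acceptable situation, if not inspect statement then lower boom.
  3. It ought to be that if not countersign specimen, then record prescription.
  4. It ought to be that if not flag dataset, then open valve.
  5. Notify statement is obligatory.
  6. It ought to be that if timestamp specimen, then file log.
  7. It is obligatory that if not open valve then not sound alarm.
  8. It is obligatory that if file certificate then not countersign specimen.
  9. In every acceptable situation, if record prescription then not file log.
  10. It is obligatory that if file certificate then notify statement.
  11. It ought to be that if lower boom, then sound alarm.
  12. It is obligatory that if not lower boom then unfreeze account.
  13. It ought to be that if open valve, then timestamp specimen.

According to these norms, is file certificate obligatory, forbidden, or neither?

By case analysis on ¬inspect_statement: premise 2 gives O(¬inspect_statement → lower_boom) and premise 1 gives O(inspect_statement → lower_boom), so O(lower_boom) either way.
With premise 11, O(lower_boom → sound_alarm), the K-axiom yields O(sound_alarm).
Premise 7 is O(¬open_valve → ¬sound_alarm); contrapositively O(sound_alarm → open_valve). Since O(sound_alarm) holds, K gives O(open_valve).
Applying K to premise 13 (O(open_valve → timestamp_specimen)) and O(open_valve) yields O(timestamp_specimen).
From O(timestamp_specimen) and premise 6, O(timestamp_specimen → file_log), we obtain O(file_log).
The contrapositive of premise 9 (O(record_prescription → ¬file_log)) is O(file_log → ¬record_prescription), and O(file_log) is already established, so O(¬record_prescription).
Premise 3, O(¬countersign_specimen → record_prescription), contraposes to O(¬record_prescription → countersign_specimen); with O(¬record_prescription) we get O(countersign_specimen).
Premise 8, O(file_certificate → ¬countersign_specimen), contraposes to O(countersign_specimen → ¬file_certificate); with O(countersign_specimen) we get O(¬file_certificate).
Premises 4, 5, 10, 12 do not contribute to this derivation.
Thus O(¬file_certificate), which is F(file_certificate): file_certificate is forbidden.

Forbidden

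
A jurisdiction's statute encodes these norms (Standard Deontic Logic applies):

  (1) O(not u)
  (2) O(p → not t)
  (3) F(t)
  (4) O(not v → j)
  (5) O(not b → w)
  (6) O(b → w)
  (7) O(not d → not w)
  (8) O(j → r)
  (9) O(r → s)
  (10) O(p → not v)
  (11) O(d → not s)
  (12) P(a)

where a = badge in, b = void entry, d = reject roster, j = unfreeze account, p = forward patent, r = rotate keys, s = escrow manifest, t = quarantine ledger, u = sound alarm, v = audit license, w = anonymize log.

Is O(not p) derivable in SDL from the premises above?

Premises 5 and 6 are O(not b → w) and O(b → w); every ideal world satisfies not b or b, so in either case w holds — hence O(w).
Premise 7 is O(not d → not w); contrapositively O(w → d). Since O(w) holds, K gives O(d).
Applying K to premise 11 (O(d → not s)) and O(d) yields O(not s).
Premise 9, O(r → s), contraposes to O(not s → not r); with O(not s) we get O(not r).
Premise 8 is O(j → r); contrapositively O(not r → not j). Since O(not r) holds, K gives O(not j).
Premise 4, O(not v → j), contraposes to O(not j → v); with O(not j) we get O(v).
Premise 10, O(p → not v), contraposes to O(v → not p); with O(v) we get O(not p).
Premises 1, 2, 3, 12 do not contribute to this derivation.
So O(not p) follows.

Yes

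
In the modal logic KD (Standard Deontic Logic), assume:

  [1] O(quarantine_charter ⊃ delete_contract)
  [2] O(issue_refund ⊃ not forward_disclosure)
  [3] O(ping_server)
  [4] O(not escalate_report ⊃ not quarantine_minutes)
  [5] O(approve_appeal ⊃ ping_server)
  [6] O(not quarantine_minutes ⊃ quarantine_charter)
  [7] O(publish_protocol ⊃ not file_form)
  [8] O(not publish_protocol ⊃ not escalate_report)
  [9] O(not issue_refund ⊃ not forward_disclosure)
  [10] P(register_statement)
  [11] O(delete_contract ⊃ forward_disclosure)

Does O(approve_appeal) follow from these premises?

No

Premise 5 is O(approve_appeal ⊃ ping_server); even if O(ping_server) held, inferring O(approve_appeal) would be affirming the consequent — invalid.
No other premise forces O(approve_appeal). An ideal world satisfying every premise can still have approve_appeal false, so O(approve_appeal) is not derivable.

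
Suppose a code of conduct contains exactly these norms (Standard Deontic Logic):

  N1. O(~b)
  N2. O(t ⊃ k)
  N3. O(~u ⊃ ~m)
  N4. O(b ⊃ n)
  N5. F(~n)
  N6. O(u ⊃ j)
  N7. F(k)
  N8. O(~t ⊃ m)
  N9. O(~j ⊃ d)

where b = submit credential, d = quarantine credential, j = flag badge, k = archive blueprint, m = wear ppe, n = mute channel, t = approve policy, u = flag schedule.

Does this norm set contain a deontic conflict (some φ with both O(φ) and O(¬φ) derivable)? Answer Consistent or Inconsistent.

Consistent

Premise 4 is O(b ⊃ n); even if O(n) held, inferring O(b) would be affirming the consequent — invalid.
So O(b) is not derivable, and the apparent clash with O(~b) does not arise.
A world satisfying every obligation exists (e.g. b=false, d=false, j=true, k=false, m=true, n=true, t=false, u=true); no atom is both obligatory and forbidden, so the set is consistent.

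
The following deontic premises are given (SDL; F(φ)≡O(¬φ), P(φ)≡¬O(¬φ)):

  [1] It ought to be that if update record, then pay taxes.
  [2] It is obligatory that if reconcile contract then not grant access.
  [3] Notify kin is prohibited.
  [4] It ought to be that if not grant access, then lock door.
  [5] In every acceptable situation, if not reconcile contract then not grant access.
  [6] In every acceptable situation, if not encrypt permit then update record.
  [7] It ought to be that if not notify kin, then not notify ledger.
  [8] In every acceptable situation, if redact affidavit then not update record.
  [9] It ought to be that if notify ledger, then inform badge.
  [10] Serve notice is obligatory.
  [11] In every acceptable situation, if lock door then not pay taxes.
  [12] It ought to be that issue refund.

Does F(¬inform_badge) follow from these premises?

Premise 9 is O(notify_ledger → inform_badge), but O(notify_ledger) is not derivable from the premises, so it does not yield O(inform_badge).
No other premise forces O(inform_badge). An ideal world satisfying every premise can still have ¬inform_badge true, so F(¬inform_badge) is not derivable.

No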